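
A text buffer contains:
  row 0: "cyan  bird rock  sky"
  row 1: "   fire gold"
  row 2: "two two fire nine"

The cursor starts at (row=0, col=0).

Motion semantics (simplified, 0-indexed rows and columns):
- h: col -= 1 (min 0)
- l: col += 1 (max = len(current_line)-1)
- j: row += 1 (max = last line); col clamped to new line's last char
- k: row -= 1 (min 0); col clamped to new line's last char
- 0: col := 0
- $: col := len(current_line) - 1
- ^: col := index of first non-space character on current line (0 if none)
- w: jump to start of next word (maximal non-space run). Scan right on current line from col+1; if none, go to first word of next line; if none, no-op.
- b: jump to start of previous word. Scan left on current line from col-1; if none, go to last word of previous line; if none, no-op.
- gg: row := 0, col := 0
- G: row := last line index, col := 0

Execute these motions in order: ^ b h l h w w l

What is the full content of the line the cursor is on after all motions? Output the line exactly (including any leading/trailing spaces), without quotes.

After 1 (^): row=0 col=0 char='c'
After 2 (b): row=0 col=0 char='c'
After 3 (h): row=0 col=0 char='c'
After 4 (l): row=0 col=1 char='y'
After 5 (h): row=0 col=0 char='c'
After 6 (w): row=0 col=6 char='b'
After 7 (w): row=0 col=11 char='r'
After 8 (l): row=0 col=12 char='o'

Answer: cyan  bird rock  sky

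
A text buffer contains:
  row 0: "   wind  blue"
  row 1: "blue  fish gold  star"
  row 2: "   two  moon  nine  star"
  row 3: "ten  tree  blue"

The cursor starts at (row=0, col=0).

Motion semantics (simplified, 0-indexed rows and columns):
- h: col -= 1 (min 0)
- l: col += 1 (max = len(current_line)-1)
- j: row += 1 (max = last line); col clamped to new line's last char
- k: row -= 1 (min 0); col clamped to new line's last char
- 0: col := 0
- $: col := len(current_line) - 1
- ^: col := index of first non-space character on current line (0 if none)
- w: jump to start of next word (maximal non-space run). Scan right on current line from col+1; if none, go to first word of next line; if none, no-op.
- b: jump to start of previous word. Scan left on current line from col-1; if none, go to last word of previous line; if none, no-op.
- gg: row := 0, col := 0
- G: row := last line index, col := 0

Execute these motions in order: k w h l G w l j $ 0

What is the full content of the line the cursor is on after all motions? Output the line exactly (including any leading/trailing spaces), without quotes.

After 1 (k): row=0 col=0 char='_'
After 2 (w): row=0 col=3 char='w'
After 3 (h): row=0 col=2 char='_'
After 4 (l): row=0 col=3 char='w'
After 5 (G): row=3 col=0 char='t'
After 6 (w): row=3 col=5 char='t'
After 7 (l): row=3 col=6 char='r'
After 8 (j): row=3 col=6 char='r'
After 9 ($): row=3 col=14 char='e'
After 10 (0): row=3 col=0 char='t'

Answer: ten  tree  blue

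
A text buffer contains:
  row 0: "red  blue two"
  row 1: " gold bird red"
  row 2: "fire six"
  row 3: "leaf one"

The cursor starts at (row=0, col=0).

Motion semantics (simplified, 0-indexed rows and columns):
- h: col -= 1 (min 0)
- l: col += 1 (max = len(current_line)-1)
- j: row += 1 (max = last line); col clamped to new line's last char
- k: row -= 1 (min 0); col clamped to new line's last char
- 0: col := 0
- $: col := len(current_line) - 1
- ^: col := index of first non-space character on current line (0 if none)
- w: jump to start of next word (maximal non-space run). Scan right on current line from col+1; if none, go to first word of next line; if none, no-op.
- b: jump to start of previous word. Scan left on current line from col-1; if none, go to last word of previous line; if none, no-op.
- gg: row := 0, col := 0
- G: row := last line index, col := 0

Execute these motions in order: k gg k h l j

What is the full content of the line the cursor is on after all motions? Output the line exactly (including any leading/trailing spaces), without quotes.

After 1 (k): row=0 col=0 char='r'
After 2 (gg): row=0 col=0 char='r'
After 3 (k): row=0 col=0 char='r'
After 4 (h): row=0 col=0 char='r'
After 5 (l): row=0 col=1 char='e'
After 6 (j): row=1 col=1 char='g'

Answer:  gold bird red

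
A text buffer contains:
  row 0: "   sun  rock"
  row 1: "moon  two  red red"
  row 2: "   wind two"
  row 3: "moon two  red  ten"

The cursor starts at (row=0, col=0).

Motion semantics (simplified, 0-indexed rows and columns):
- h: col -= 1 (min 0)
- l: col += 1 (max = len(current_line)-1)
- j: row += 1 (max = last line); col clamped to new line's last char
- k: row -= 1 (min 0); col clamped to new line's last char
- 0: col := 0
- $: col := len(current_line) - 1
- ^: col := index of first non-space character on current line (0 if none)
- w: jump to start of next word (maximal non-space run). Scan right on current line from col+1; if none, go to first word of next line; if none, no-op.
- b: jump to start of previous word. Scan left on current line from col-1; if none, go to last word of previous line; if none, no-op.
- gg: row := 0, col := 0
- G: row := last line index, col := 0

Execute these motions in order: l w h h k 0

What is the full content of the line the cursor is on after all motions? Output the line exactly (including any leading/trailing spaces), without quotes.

After 1 (l): row=0 col=1 char='_'
After 2 (w): row=0 col=3 char='s'
After 3 (h): row=0 col=2 char='_'
After 4 (h): row=0 col=1 char='_'
After 5 (k): row=0 col=1 char='_'
After 6 (0): row=0 col=0 char='_'

Answer:    sun  rock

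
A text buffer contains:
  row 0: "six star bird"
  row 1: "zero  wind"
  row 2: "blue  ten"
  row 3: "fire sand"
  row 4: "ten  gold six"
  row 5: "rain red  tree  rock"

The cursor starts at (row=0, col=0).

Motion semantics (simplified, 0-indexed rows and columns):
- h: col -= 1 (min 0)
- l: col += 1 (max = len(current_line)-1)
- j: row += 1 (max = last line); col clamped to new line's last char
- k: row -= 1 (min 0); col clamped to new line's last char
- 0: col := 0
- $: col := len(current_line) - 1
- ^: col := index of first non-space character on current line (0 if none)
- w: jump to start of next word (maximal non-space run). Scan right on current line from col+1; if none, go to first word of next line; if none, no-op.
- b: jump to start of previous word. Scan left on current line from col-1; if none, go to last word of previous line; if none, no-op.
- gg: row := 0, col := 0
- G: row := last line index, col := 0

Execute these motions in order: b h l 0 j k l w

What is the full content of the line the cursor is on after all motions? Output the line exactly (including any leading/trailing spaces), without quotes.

After 1 (b): row=0 col=0 char='s'
After 2 (h): row=0 col=0 char='s'
After 3 (l): row=0 col=1 char='i'
After 4 (0): row=0 col=0 char='s'
After 5 (j): row=1 col=0 char='z'
After 6 (k): row=0 col=0 char='s'
After 7 (l): row=0 col=1 char='i'
After 8 (w): row=0 col=4 char='s'

Answer: six star bird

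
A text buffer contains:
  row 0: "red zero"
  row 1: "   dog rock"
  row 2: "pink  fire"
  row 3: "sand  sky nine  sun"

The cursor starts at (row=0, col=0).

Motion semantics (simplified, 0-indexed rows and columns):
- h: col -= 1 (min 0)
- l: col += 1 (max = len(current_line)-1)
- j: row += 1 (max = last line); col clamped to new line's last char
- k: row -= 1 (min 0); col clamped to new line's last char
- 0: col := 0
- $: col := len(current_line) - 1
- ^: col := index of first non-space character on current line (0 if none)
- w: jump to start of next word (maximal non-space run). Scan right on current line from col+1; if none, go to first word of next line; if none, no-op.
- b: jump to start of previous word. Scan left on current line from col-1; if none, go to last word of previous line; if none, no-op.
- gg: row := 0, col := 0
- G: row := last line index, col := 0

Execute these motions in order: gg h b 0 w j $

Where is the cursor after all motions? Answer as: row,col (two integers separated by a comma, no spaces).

Answer: 1,10

Derivation:
After 1 (gg): row=0 col=0 char='r'
After 2 (h): row=0 col=0 char='r'
After 3 (b): row=0 col=0 char='r'
After 4 (0): row=0 col=0 char='r'
After 5 (w): row=0 col=4 char='z'
After 6 (j): row=1 col=4 char='o'
After 7 ($): row=1 col=10 char='k'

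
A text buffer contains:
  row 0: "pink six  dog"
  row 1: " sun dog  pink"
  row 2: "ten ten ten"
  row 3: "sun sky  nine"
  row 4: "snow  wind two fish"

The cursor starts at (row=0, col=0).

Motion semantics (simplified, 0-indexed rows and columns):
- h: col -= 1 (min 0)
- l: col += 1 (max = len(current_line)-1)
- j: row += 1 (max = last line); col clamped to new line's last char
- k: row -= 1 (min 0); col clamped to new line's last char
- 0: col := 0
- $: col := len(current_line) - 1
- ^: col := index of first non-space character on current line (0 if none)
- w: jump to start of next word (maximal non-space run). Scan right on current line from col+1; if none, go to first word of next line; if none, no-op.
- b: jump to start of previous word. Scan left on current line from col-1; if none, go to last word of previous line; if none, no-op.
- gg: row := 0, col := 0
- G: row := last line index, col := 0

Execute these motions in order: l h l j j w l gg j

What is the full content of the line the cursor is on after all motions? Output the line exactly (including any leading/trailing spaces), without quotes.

Answer:  sun dog  pink

Derivation:
After 1 (l): row=0 col=1 char='i'
After 2 (h): row=0 col=0 char='p'
After 3 (l): row=0 col=1 char='i'
After 4 (j): row=1 col=1 char='s'
After 5 (j): row=2 col=1 char='e'
After 6 (w): row=2 col=4 char='t'
After 7 (l): row=2 col=5 char='e'
After 8 (gg): row=0 col=0 char='p'
After 9 (j): row=1 col=0 char='_'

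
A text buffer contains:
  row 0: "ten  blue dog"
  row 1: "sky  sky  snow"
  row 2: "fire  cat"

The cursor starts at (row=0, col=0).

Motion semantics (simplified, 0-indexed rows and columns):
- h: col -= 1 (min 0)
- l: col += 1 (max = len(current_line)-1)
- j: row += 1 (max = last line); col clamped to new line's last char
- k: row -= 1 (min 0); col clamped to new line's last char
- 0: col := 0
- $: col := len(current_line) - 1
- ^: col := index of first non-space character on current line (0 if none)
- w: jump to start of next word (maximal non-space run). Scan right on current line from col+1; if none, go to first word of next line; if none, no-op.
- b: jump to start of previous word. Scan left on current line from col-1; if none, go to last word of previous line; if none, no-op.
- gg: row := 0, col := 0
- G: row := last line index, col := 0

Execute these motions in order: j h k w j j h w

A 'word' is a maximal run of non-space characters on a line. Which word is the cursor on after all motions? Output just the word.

Answer: cat

Derivation:
After 1 (j): row=1 col=0 char='s'
After 2 (h): row=1 col=0 char='s'
After 3 (k): row=0 col=0 char='t'
After 4 (w): row=0 col=5 char='b'
After 5 (j): row=1 col=5 char='s'
After 6 (j): row=2 col=5 char='_'
After 7 (h): row=2 col=4 char='_'
After 8 (w): row=2 col=6 char='c'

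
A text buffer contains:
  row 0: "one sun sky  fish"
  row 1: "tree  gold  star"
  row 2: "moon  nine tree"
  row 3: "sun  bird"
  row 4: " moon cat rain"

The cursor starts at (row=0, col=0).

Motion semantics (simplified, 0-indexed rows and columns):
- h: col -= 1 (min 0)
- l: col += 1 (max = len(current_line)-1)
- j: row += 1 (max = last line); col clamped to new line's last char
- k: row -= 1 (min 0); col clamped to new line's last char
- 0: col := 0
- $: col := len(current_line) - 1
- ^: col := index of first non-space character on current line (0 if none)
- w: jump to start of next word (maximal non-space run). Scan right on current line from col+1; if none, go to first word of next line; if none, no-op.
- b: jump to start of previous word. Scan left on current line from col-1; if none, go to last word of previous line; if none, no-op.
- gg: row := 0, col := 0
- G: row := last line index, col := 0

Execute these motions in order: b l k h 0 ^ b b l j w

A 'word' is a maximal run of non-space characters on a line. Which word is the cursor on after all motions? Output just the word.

Answer: gold

Derivation:
After 1 (b): row=0 col=0 char='o'
After 2 (l): row=0 col=1 char='n'
After 3 (k): row=0 col=1 char='n'
After 4 (h): row=0 col=0 char='o'
After 5 (0): row=0 col=0 char='o'
After 6 (^): row=0 col=0 char='o'
After 7 (b): row=0 col=0 char='o'
After 8 (b): row=0 col=0 char='o'
After 9 (l): row=0 col=1 char='n'
After 10 (j): row=1 col=1 char='r'
After 11 (w): row=1 col=6 char='g'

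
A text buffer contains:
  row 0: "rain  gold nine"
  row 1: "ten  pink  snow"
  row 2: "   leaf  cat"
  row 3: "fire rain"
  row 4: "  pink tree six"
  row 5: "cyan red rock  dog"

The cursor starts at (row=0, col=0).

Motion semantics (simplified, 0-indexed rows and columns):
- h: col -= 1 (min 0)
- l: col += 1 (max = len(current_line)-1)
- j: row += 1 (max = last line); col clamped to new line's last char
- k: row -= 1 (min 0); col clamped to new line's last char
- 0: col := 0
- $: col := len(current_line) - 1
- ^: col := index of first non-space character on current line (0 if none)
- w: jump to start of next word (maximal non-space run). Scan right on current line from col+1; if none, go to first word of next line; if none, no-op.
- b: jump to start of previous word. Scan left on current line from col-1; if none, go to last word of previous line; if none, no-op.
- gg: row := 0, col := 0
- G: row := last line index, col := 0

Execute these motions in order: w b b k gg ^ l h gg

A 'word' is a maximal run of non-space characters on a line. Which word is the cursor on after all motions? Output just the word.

After 1 (w): row=0 col=6 char='g'
After 2 (b): row=0 col=0 char='r'
After 3 (b): row=0 col=0 char='r'
After 4 (k): row=0 col=0 char='r'
After 5 (gg): row=0 col=0 char='r'
After 6 (^): row=0 col=0 char='r'
After 7 (l): row=0 col=1 char='a'
After 8 (h): row=0 col=0 char='r'
After 9 (gg): row=0 col=0 char='r'

Answer: rain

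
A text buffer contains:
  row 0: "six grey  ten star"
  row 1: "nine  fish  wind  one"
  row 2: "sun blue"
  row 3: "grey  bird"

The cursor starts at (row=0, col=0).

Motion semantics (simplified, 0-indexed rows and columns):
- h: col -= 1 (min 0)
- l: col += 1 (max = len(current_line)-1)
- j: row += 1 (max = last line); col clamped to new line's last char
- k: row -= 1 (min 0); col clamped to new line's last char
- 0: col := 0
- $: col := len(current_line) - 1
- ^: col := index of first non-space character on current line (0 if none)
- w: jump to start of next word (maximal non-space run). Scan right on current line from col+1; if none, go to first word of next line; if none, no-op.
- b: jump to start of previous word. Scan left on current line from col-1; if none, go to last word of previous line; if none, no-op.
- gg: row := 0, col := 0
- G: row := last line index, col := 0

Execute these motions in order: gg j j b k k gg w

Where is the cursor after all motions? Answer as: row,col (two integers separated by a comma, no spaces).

After 1 (gg): row=0 col=0 char='s'
After 2 (j): row=1 col=0 char='n'
After 3 (j): row=2 col=0 char='s'
After 4 (b): row=1 col=18 char='o'
After 5 (k): row=0 col=17 char='r'
After 6 (k): row=0 col=17 char='r'
After 7 (gg): row=0 col=0 char='s'
After 8 (w): row=0 col=4 char='g'

Answer: 0,4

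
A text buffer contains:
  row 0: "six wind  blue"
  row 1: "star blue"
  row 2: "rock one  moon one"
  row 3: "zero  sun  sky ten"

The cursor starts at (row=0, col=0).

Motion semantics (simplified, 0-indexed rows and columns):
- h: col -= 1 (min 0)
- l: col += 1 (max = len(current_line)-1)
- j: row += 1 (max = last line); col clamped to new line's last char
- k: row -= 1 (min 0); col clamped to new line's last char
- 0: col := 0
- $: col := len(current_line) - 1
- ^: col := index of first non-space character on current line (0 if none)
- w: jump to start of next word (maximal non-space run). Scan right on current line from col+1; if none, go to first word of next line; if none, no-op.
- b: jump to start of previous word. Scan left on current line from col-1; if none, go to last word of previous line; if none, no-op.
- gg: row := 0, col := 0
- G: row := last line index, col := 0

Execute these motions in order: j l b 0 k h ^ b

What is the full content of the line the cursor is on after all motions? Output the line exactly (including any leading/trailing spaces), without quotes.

After 1 (j): row=1 col=0 char='s'
After 2 (l): row=1 col=1 char='t'
After 3 (b): row=1 col=0 char='s'
After 4 (0): row=1 col=0 char='s'
After 5 (k): row=0 col=0 char='s'
After 6 (h): row=0 col=0 char='s'
After 7 (^): row=0 col=0 char='s'
After 8 (b): row=0 col=0 char='s'

Answer: six wind  blue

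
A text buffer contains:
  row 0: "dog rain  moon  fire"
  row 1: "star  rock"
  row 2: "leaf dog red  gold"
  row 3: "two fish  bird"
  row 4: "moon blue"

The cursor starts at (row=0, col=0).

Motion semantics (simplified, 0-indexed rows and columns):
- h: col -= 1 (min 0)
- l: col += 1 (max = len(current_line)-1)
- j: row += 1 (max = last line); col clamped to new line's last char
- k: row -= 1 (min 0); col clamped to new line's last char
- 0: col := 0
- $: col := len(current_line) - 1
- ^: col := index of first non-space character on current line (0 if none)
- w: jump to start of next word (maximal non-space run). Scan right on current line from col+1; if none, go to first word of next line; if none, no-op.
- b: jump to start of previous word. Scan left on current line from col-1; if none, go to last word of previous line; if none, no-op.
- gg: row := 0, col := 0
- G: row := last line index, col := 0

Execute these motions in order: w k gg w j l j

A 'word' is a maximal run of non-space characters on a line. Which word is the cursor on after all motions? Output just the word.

Answer: dog

Derivation:
After 1 (w): row=0 col=4 char='r'
After 2 (k): row=0 col=4 char='r'
After 3 (gg): row=0 col=0 char='d'
After 4 (w): row=0 col=4 char='r'
After 5 (j): row=1 col=4 char='_'
After 6 (l): row=1 col=5 char='_'
After 7 (j): row=2 col=5 char='d'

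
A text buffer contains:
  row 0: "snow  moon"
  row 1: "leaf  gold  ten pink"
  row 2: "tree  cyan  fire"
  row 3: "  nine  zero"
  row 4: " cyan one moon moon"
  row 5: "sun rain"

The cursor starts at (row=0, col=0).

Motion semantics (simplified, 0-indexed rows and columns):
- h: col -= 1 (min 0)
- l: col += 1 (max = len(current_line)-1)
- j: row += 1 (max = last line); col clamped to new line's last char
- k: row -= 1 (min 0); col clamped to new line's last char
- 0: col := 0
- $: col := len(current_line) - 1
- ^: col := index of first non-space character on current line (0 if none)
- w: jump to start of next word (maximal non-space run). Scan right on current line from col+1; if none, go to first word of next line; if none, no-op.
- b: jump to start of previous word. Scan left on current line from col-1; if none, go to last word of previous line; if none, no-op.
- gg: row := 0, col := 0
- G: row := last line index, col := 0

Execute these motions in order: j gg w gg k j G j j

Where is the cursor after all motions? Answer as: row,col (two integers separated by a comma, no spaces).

After 1 (j): row=1 col=0 char='l'
After 2 (gg): row=0 col=0 char='s'
After 3 (w): row=0 col=6 char='m'
After 4 (gg): row=0 col=0 char='s'
After 5 (k): row=0 col=0 char='s'
After 6 (j): row=1 col=0 char='l'
After 7 (G): row=5 col=0 char='s'
After 8 (j): row=5 col=0 char='s'
After 9 (j): row=5 col=0 char='s'

Answer: 5,0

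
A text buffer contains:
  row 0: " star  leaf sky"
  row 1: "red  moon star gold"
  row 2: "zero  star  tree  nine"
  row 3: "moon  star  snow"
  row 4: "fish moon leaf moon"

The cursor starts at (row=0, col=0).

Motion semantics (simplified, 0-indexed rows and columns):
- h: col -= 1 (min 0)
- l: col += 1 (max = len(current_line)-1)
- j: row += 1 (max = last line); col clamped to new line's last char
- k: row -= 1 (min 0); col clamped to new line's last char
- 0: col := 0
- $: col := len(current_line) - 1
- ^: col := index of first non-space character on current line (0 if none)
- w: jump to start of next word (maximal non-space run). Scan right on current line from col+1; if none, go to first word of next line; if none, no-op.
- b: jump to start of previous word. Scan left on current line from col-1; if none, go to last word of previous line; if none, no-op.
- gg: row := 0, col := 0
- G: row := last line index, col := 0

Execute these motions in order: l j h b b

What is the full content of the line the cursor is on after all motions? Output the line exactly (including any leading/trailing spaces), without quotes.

After 1 (l): row=0 col=1 char='s'
After 2 (j): row=1 col=1 char='e'
After 3 (h): row=1 col=0 char='r'
After 4 (b): row=0 col=12 char='s'
After 5 (b): row=0 col=7 char='l'

Answer:  star  leaf sky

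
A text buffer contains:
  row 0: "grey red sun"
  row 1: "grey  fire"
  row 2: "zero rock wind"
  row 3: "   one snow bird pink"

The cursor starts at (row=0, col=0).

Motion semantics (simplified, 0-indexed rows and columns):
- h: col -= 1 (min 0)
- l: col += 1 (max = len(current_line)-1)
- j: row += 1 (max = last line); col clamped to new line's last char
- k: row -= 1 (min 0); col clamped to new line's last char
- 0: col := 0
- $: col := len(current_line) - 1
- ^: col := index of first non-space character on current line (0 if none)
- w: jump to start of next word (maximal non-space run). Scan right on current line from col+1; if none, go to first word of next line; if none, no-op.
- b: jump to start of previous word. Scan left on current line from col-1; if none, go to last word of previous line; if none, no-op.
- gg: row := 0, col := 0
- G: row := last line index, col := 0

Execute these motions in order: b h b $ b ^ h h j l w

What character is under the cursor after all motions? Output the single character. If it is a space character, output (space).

Answer: f

Derivation:
After 1 (b): row=0 col=0 char='g'
After 2 (h): row=0 col=0 char='g'
After 3 (b): row=0 col=0 char='g'
After 4 ($): row=0 col=11 char='n'
After 5 (b): row=0 col=9 char='s'
After 6 (^): row=0 col=0 char='g'
After 7 (h): row=0 col=0 char='g'
After 8 (h): row=0 col=0 char='g'
After 9 (j): row=1 col=0 char='g'
After 10 (l): row=1 col=1 char='r'
After 11 (w): row=1 col=6 char='f'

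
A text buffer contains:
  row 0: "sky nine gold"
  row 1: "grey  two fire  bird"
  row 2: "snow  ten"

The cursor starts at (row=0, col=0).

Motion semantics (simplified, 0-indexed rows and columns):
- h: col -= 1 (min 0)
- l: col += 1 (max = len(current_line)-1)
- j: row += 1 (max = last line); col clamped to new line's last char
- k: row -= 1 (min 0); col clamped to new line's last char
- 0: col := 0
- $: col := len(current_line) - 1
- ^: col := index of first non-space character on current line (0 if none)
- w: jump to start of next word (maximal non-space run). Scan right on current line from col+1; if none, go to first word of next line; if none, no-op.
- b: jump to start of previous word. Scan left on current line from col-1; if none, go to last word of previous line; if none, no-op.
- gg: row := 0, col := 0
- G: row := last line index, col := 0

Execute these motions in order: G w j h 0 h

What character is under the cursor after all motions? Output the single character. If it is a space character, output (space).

After 1 (G): row=2 col=0 char='s'
After 2 (w): row=2 col=6 char='t'
After 3 (j): row=2 col=6 char='t'
After 4 (h): row=2 col=5 char='_'
After 5 (0): row=2 col=0 char='s'
After 6 (h): row=2 col=0 char='s'

Answer: s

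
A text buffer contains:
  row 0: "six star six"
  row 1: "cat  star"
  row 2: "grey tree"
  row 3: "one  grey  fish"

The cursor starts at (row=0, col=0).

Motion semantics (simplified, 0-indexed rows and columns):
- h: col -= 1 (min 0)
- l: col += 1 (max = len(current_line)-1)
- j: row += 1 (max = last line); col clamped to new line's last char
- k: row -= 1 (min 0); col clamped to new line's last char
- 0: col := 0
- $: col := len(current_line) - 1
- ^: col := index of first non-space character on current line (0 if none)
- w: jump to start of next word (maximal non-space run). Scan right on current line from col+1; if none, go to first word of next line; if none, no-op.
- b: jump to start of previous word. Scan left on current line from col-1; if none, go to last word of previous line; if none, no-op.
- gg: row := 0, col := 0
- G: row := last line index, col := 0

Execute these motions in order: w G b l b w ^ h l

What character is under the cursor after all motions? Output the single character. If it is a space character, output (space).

Answer: n

Derivation:
After 1 (w): row=0 col=4 char='s'
After 2 (G): row=3 col=0 char='o'
After 3 (b): row=2 col=5 char='t'
After 4 (l): row=2 col=6 char='r'
After 5 (b): row=2 col=5 char='t'
After 6 (w): row=3 col=0 char='o'
After 7 (^): row=3 col=0 char='o'
After 8 (h): row=3 col=0 char='o'
After 9 (l): row=3 col=1 char='n'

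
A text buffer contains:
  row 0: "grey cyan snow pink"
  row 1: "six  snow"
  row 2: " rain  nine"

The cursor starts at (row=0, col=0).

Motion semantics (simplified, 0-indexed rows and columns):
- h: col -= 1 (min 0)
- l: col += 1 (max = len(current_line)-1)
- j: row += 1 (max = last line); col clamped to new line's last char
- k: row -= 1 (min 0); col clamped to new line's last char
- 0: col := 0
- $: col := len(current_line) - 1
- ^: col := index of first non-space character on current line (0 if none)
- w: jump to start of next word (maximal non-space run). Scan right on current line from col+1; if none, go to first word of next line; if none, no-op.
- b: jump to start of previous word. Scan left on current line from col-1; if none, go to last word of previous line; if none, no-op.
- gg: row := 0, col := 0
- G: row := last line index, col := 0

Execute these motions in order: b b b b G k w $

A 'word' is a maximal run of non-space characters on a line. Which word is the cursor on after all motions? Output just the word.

After 1 (b): row=0 col=0 char='g'
After 2 (b): row=0 col=0 char='g'
After 3 (b): row=0 col=0 char='g'
After 4 (b): row=0 col=0 char='g'
After 5 (G): row=2 col=0 char='_'
After 6 (k): row=1 col=0 char='s'
After 7 (w): row=1 col=5 char='s'
After 8 ($): row=1 col=8 char='w'

Answer: snow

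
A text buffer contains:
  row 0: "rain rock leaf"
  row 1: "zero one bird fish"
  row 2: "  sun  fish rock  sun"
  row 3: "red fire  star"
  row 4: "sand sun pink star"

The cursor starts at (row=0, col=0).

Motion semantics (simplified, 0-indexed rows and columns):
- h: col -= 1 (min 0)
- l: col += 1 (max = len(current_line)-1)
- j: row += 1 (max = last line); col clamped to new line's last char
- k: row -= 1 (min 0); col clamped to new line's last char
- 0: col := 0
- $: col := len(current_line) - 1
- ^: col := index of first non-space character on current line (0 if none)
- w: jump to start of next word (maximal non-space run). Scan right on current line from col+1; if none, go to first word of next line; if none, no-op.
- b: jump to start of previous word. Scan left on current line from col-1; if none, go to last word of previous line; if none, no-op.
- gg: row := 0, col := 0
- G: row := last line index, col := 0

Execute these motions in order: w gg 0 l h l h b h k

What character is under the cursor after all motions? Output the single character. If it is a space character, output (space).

After 1 (w): row=0 col=5 char='r'
After 2 (gg): row=0 col=0 char='r'
After 3 (0): row=0 col=0 char='r'
After 4 (l): row=0 col=1 char='a'
After 5 (h): row=0 col=0 char='r'
After 6 (l): row=0 col=1 char='a'
After 7 (h): row=0 col=0 char='r'
After 8 (b): row=0 col=0 char='r'
After 9 (h): row=0 col=0 char='r'
After 10 (k): row=0 col=0 char='r'

Answer: r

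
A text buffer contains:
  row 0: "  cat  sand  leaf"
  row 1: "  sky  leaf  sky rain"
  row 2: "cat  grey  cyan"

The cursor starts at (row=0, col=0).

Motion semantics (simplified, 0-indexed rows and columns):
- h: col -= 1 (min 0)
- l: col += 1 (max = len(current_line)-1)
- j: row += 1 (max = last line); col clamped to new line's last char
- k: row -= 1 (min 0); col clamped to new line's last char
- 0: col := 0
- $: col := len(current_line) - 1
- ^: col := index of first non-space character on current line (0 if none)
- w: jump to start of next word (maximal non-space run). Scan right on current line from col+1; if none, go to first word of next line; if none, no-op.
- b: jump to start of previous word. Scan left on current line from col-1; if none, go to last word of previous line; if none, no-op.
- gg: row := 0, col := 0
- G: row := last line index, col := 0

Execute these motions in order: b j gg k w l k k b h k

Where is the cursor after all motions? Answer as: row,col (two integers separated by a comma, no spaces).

After 1 (b): row=0 col=0 char='_'
After 2 (j): row=1 col=0 char='_'
After 3 (gg): row=0 col=0 char='_'
After 4 (k): row=0 col=0 char='_'
After 5 (w): row=0 col=2 char='c'
After 6 (l): row=0 col=3 char='a'
After 7 (k): row=0 col=3 char='a'
After 8 (k): row=0 col=3 char='a'
After 9 (b): row=0 col=2 char='c'
After 10 (h): row=0 col=1 char='_'
After 11 (k): row=0 col=1 char='_'

Answer: 0,1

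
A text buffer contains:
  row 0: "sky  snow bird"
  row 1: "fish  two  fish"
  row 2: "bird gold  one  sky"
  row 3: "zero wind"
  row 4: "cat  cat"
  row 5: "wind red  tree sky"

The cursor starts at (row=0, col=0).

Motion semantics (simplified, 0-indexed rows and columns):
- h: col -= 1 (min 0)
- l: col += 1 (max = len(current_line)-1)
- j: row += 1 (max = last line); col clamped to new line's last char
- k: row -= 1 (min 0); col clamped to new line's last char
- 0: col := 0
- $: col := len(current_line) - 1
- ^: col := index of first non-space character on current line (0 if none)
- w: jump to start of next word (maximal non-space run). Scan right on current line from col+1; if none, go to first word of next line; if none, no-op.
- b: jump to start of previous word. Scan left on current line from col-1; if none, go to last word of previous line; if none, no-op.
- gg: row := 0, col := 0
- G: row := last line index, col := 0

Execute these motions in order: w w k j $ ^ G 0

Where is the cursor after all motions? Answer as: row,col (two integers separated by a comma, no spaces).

Answer: 5,0

Derivation:
After 1 (w): row=0 col=5 char='s'
After 2 (w): row=0 col=10 char='b'
After 3 (k): row=0 col=10 char='b'
After 4 (j): row=1 col=10 char='_'
After 5 ($): row=1 col=14 char='h'
After 6 (^): row=1 col=0 char='f'
After 7 (G): row=5 col=0 char='w'
After 8 (0): row=5 col=0 char='w'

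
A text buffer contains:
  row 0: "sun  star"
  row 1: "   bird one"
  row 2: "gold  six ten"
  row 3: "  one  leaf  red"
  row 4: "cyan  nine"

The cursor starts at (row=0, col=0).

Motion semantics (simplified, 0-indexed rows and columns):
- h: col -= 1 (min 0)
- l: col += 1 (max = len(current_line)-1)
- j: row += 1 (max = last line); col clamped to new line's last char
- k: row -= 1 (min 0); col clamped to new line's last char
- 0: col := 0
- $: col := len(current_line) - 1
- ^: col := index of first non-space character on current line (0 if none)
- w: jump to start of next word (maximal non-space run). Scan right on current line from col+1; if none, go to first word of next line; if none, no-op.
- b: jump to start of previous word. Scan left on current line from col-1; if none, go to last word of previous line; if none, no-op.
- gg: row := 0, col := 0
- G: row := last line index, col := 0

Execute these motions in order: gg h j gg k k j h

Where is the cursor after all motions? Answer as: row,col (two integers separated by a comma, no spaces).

After 1 (gg): row=0 col=0 char='s'
After 2 (h): row=0 col=0 char='s'
After 3 (j): row=1 col=0 char='_'
After 4 (gg): row=0 col=0 char='s'
After 5 (k): row=0 col=0 char='s'
After 6 (k): row=0 col=0 char='s'
After 7 (j): row=1 col=0 char='_'
After 8 (h): row=1 col=0 char='_'

Answer: 1,0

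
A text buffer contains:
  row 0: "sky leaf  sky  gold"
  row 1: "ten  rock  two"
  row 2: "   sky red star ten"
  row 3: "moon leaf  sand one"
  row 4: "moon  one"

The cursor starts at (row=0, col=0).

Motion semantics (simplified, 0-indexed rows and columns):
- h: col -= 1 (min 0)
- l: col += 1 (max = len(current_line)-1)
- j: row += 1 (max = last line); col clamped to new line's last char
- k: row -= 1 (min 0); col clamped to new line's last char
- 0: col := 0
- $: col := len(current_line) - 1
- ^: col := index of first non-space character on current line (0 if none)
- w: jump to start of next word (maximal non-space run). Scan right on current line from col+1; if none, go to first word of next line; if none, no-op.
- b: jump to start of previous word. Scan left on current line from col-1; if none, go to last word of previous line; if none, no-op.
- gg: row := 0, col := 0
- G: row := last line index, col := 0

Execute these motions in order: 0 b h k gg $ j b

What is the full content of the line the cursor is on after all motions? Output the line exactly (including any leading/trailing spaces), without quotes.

Answer: ten  rock  two

Derivation:
After 1 (0): row=0 col=0 char='s'
After 2 (b): row=0 col=0 char='s'
After 3 (h): row=0 col=0 char='s'
After 4 (k): row=0 col=0 char='s'
After 5 (gg): row=0 col=0 char='s'
After 6 ($): row=0 col=18 char='d'
After 7 (j): row=1 col=13 char='o'
After 8 (b): row=1 col=11 char='t'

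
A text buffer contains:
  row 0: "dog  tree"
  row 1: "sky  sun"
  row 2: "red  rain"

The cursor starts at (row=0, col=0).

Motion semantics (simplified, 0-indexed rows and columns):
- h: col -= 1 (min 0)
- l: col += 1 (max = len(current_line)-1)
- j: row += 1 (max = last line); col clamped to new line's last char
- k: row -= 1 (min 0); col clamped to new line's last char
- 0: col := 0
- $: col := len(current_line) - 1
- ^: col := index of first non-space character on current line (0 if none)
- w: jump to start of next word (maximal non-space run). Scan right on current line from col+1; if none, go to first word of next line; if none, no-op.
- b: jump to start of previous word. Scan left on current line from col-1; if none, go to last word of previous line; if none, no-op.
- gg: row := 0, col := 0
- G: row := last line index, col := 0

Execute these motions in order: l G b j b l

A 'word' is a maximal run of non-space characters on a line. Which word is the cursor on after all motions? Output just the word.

After 1 (l): row=0 col=1 char='o'
After 2 (G): row=2 col=0 char='r'
After 3 (b): row=1 col=5 char='s'
After 4 (j): row=2 col=5 char='r'
After 5 (b): row=2 col=0 char='r'
After 6 (l): row=2 col=1 char='e'

Answer: red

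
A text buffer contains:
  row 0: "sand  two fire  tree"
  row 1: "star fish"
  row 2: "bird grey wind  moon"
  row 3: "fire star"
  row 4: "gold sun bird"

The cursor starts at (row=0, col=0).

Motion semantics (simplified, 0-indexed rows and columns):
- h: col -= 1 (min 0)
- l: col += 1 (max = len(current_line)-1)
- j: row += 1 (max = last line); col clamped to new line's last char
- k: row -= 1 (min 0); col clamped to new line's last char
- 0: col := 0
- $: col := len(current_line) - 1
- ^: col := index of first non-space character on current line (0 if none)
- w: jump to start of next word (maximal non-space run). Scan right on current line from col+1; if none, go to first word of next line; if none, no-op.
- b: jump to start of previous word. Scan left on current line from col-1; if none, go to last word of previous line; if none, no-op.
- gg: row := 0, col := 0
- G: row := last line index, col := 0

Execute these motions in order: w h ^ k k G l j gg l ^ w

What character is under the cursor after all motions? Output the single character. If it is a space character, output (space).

Answer: t

Derivation:
After 1 (w): row=0 col=6 char='t'
After 2 (h): row=0 col=5 char='_'
After 3 (^): row=0 col=0 char='s'
After 4 (k): row=0 col=0 char='s'
After 5 (k): row=0 col=0 char='s'
After 6 (G): row=4 col=0 char='g'
After 7 (l): row=4 col=1 char='o'
After 8 (j): row=4 col=1 char='o'
After 9 (gg): row=0 col=0 char='s'
After 10 (l): row=0 col=1 char='a'
After 11 (^): row=0 col=0 char='s'
After 12 (w): row=0 col=6 char='t'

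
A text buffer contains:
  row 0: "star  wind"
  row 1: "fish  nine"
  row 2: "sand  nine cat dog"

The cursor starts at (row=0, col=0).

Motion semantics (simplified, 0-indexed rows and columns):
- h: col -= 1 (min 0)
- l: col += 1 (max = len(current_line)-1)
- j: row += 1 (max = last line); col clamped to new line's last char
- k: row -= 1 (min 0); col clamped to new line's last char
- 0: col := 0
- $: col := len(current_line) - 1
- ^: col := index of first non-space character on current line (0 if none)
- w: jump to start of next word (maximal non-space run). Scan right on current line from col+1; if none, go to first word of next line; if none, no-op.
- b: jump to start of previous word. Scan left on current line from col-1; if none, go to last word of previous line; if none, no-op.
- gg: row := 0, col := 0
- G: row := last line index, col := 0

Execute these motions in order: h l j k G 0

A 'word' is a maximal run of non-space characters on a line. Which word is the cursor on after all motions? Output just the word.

Answer: sand

Derivation:
After 1 (h): row=0 col=0 char='s'
After 2 (l): row=0 col=1 char='t'
After 3 (j): row=1 col=1 char='i'
After 4 (k): row=0 col=1 char='t'
After 5 (G): row=2 col=0 char='s'
After 6 (0): row=2 col=0 char='s'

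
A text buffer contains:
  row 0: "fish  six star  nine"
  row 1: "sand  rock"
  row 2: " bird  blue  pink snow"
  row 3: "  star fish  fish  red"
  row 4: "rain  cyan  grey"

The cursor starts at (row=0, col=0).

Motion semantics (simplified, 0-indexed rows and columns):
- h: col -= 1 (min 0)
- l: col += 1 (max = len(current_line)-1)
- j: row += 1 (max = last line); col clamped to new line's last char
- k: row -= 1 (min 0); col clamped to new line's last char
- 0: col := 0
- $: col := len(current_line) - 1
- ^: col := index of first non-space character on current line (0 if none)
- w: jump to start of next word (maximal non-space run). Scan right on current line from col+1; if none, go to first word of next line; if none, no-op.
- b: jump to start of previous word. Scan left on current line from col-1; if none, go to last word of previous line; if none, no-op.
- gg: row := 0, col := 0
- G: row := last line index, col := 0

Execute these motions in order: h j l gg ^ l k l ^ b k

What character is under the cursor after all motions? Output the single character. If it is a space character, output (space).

Answer: f

Derivation:
After 1 (h): row=0 col=0 char='f'
After 2 (j): row=1 col=0 char='s'
After 3 (l): row=1 col=1 char='a'
After 4 (gg): row=0 col=0 char='f'
After 5 (^): row=0 col=0 char='f'
After 6 (l): row=0 col=1 char='i'
After 7 (k): row=0 col=1 char='i'
After 8 (l): row=0 col=2 char='s'
After 9 (^): row=0 col=0 char='f'
After 10 (b): row=0 col=0 char='f'
After 11 (k): row=0 col=0 char='f'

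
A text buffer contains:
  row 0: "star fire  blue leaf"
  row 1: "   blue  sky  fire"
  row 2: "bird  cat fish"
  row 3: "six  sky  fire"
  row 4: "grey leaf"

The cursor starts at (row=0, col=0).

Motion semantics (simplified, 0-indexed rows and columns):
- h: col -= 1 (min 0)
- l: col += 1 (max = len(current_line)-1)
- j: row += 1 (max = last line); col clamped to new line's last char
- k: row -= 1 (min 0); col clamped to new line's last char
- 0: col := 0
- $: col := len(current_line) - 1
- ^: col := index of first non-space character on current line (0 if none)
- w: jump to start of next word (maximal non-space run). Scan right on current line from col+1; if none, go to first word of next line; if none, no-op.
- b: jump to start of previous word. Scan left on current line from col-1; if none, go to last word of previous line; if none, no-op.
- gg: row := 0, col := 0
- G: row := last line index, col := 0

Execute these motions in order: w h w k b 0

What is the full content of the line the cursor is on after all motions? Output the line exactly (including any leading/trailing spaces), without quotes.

After 1 (w): row=0 col=5 char='f'
After 2 (h): row=0 col=4 char='_'
After 3 (w): row=0 col=5 char='f'
After 4 (k): row=0 col=5 char='f'
After 5 (b): row=0 col=0 char='s'
After 6 (0): row=0 col=0 char='s'

Answer: star fire  blue leaf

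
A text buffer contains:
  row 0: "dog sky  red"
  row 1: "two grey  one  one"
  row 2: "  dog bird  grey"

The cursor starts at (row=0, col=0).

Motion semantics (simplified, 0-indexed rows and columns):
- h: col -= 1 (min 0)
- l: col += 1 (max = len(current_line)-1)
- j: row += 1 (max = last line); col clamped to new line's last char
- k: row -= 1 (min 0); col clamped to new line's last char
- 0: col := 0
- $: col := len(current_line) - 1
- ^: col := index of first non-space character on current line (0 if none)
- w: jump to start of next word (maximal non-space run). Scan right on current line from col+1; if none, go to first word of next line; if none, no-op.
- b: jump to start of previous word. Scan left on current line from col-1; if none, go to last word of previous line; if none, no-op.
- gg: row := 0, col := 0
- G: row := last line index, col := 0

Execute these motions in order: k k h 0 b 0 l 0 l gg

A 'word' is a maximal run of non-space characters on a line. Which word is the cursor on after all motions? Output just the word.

Answer: dog

Derivation:
After 1 (k): row=0 col=0 char='d'
After 2 (k): row=0 col=0 char='d'
After 3 (h): row=0 col=0 char='d'
After 4 (0): row=0 col=0 char='d'
After 5 (b): row=0 col=0 char='d'
After 6 (0): row=0 col=0 char='d'
After 7 (l): row=0 col=1 char='o'
After 8 (0): row=0 col=0 char='d'
After 9 (l): row=0 col=1 char='o'
After 10 (gg): row=0 col=0 char='d'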